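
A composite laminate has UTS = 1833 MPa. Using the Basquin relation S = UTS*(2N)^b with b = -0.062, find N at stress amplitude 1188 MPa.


N = 0.5 * (S/UTS)^(1/b) = 0.5 * (1188/1833)^(1/-0.062) = 545.5180 cycles

545.5180 cycles


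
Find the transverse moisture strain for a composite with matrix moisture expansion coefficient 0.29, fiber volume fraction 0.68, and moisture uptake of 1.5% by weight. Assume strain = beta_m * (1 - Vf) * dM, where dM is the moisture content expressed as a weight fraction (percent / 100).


dM = 1.5/100 = 0.015
strain = beta_m * (1-Vf) * dM = 0.29 * 0.32 * 0.015 = 0.001392

0.001392


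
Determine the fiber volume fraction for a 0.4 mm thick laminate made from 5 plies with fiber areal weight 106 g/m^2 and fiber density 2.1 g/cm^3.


Vf = n * FAW / (rho_f * h * 1000) = 5 * 106 / (2.1 * 0.4 * 1000) = 0.631

0.631


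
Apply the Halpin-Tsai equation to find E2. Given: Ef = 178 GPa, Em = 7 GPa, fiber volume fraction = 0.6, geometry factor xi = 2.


eta = (Ef/Em - 1)/(Ef/Em + xi) = (25.4286 - 1)/(25.4286 + 2) = 0.8906
E2 = Em*(1+xi*eta*Vf)/(1-eta*Vf) = 31.1 GPa

31.1 GPa


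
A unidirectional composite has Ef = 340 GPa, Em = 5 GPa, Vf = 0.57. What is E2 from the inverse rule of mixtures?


1/E2 = Vf/Ef + (1-Vf)/Em = 0.57/340 + 0.43/5
E2 = 11.41 GPa

11.41 GPa


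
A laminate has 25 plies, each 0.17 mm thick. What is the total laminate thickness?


h = n * t_ply = 25 * 0.17 = 4.25 mm

4.25 mm


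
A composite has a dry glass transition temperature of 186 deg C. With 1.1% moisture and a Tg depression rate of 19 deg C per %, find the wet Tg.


Tg_wet = Tg_dry - k*moisture = 186 - 19*1.1 = 165.1 deg C

165.1 deg C


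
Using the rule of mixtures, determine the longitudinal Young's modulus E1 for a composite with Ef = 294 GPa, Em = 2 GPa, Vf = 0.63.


E1 = Ef*Vf + Em*(1-Vf) = 294*0.63 + 2*0.37 = 185.96 GPa

185.96 GPa


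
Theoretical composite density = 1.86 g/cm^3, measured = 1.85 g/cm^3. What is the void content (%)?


Void% = (rho_theo - rho_actual)/rho_theo * 100 = (1.86 - 1.85)/1.86 * 100 = 0.54%

0.54%


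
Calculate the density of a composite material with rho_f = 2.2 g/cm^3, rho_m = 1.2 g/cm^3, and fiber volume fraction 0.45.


rho_c = rho_f*Vf + rho_m*(1-Vf) = 2.2*0.45 + 1.2*0.55 = 1.65 g/cm^3

1.65 g/cm^3


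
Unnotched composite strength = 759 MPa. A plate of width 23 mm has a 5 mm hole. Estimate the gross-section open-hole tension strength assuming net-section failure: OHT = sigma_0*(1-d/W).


OHT = sigma_0*(1-d/W) = 759*(1-5/23) = 594.0 MPa

594.0 MPa


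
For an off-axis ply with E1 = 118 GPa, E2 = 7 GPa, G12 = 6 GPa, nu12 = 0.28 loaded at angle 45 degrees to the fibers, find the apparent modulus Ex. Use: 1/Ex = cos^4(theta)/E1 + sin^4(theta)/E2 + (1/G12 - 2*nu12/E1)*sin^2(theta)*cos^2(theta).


cos^4(45) = 0.25, sin^4(45) = 0.25, sin^2(45)*cos^2(45) = 0.25
1/G12 - 2*nu12/E1 = 1/6 - 2*0.28/118 = 0.161921 GPa^-1
1/Ex = 0.25/118 + 0.25/7 + 0.161921*0.25 = 0.0783132 GPa^-1
Ex = 12.77 GPa

12.77 GPa


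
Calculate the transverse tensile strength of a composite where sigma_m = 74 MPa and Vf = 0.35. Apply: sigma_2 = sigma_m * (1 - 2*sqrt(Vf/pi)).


factor = 1 - 2*sqrt(0.35/pi) = 0.3324
sigma_2 = 74 * 0.3324 = 24.6 MPa

24.6 MPa


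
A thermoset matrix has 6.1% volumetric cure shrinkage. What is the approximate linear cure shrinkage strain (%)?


Linear shrinkage ≈ vol_shrink/3 = 6.1/3 = 2.033%

2.033%


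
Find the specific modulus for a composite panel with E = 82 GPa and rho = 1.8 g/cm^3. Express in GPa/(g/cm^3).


Specific stiffness = E/rho = 82/1.8 = 45.6 GPa/(g/cm^3)

45.6 GPa/(g/cm^3)


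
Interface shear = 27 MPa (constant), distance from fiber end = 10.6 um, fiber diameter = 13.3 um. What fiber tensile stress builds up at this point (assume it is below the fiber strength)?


Force balance: sigma_f * (pi*d^2/4) = tau * (pi*d) * x  ->  sigma_f = 4 * tau * x / d
sigma_f = 4 * 27 * 10.6 / 13.3 = 86.1 MPa

86.1 MPa


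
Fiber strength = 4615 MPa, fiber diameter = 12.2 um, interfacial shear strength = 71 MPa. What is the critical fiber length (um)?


Lc = sigma_f * d / (2 * tau_i) = 4615 * 12.2 / (2 * 71) = 396.5 um

396.5 um


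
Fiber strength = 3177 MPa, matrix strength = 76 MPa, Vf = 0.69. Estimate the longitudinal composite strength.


sigma_1 = sigma_f*Vf + sigma_m*(1-Vf) = 3177*0.69 + 76*0.31 = 2215.7 MPa

2215.7 MPa


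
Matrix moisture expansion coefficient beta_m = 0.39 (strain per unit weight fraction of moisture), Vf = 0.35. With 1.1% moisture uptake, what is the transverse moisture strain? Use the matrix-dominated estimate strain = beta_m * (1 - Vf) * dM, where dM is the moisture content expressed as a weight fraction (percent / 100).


dM = 1.1/100 = 0.011
strain = beta_m * (1-Vf) * dM = 0.39 * 0.65 * 0.011 = 0.0027885

0.0027885


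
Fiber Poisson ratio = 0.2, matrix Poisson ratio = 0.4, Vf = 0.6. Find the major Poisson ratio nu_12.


nu_12 = nu_f*Vf + nu_m*(1-Vf) = 0.2*0.6 + 0.4*0.4 = 0.28

0.28


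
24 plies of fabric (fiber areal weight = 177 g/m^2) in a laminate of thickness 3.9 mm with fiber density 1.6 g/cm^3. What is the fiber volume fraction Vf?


Vf = n * FAW / (rho_f * h * 1000) = 24 * 177 / (1.6 * 3.9 * 1000) = 0.6808

0.6808


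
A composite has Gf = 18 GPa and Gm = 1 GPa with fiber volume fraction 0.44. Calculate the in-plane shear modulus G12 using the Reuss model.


1/G12 = Vf/Gf + (1-Vf)/Gm = 0.44/18 + 0.56/1
G12 = 1.71 GPa

1.71 GPa


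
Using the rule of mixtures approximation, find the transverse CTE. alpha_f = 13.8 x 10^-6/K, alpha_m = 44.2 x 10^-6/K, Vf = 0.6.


alpha_2 = alpha_f*Vf + alpha_m*(1-Vf) = 13.8*0.6 + 44.2*0.4 = 26.0 x 10^-6/K

26.0 x 10^-6/K


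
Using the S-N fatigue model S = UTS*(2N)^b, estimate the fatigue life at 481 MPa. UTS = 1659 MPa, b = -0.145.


N = 0.5 * (S/UTS)^(1/b) = 0.5 * (481/1659)^(1/-0.145) = 2554.2000 cycles

2554.2000 cycles


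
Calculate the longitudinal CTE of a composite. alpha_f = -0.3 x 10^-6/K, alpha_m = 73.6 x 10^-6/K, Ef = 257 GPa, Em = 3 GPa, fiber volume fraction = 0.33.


E1 = Ef*Vf + Em*(1-Vf) = 86.82
alpha_1 = (alpha_f*Ef*Vf + alpha_m*Em*(1-Vf))/E1 = 1.41 x 10^-6/K

1.41 x 10^-6/K


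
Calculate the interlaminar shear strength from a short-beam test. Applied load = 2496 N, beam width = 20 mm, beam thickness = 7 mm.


ILSS = 3F/(4bh) = 3*2496/(4*20*7) = 13.37 MPa

13.37 MPa


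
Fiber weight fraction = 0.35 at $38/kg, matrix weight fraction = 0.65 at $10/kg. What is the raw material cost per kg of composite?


Cost = cost_f*Wf + cost_m*Wm = 38*0.35 + 10*0.65 = $19.8/kg

$19.8/kg


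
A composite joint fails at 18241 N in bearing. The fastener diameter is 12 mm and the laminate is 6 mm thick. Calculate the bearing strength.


sigma_br = F/(d*h) = 18241/(12*6) = 253.3 MPa

253.3 MPa


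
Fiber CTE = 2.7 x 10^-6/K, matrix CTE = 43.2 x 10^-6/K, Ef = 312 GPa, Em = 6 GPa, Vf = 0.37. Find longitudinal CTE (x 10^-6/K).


E1 = Ef*Vf + Em*(1-Vf) = 119.22
alpha_1 = (alpha_f*Ef*Vf + alpha_m*Em*(1-Vf))/E1 = 3.98 x 10^-6/K

3.98 x 10^-6/K


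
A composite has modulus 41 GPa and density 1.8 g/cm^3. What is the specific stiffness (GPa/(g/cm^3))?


Specific stiffness = E/rho = 41/1.8 = 22.8 GPa/(g/cm^3)

22.8 GPa/(g/cm^3)


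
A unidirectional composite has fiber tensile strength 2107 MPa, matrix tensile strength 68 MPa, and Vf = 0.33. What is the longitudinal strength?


sigma_1 = sigma_f*Vf + sigma_m*(1-Vf) = 2107*0.33 + 68*0.67 = 740.9 MPa

740.9 MPa


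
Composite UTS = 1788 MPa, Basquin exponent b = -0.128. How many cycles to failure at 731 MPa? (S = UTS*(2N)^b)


N = 0.5 * (S/UTS)^(1/b) = 0.5 * (731/1788)^(1/-0.128) = 541.6724 cycles

541.6724 cycles


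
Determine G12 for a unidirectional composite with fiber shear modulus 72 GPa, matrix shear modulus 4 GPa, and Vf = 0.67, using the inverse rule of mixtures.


1/G12 = Vf/Gf + (1-Vf)/Gm = 0.67/72 + 0.33/4
G12 = 10.89 GPa

10.89 GPa


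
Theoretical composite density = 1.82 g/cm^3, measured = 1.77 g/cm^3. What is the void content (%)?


Void% = (rho_theo - rho_actual)/rho_theo * 100 = (1.82 - 1.77)/1.82 * 100 = 2.75%

2.75%


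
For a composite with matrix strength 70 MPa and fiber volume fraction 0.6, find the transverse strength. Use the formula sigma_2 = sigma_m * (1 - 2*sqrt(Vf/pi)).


factor = 1 - 2*sqrt(0.6/pi) = 0.126
sigma_2 = 70 * 0.126 = 8.82 MPa

8.82 MPa


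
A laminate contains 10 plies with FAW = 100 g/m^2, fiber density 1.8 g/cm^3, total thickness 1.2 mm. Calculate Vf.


Vf = n * FAW / (rho_f * h * 1000) = 10 * 100 / (1.8 * 1.2 * 1000) = 0.463

0.463


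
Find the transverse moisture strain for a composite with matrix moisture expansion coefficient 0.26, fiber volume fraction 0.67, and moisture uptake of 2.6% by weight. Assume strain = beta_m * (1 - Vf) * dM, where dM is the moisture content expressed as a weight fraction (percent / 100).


dM = 2.6/100 = 0.026
strain = beta_m * (1-Vf) * dM = 0.26 * 0.33 * 0.026 = 0.0022308

0.0022308


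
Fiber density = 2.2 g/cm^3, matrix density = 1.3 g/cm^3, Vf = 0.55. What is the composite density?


rho_c = rho_f*Vf + rho_m*(1-Vf) = 2.2*0.55 + 1.3*0.45 = 1.795 g/cm^3

1.795 g/cm^3


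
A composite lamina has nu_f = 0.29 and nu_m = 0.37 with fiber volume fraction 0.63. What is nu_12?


nu_12 = nu_f*Vf + nu_m*(1-Vf) = 0.29*0.63 + 0.37*0.37 = 0.3196

0.3196


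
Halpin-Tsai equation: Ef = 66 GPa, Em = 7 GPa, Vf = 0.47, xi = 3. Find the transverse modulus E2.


eta = (Ef/Em - 1)/(Ef/Em + xi) = (9.4286 - 1)/(9.4286 + 3) = 0.6782
E2 = Em*(1+xi*eta*Vf)/(1-eta*Vf) = 20.1 GPa

20.1 GPa


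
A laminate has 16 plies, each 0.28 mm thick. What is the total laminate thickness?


h = n * t_ply = 16 * 0.28 = 4.48 mm

4.48 mm


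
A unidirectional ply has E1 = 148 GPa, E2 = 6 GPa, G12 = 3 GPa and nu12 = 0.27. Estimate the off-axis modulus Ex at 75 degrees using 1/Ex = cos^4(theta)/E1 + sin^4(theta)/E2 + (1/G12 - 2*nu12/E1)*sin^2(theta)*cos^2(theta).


cos^4(75) = 0.004487, sin^4(75) = 0.870513, sin^2(75)*cos^2(75) = 0.0625
1/G12 - 2*nu12/E1 = 1/3 - 2*0.27/148 = 0.329685 GPa^-1
1/Ex = 0.004487/148 + 0.870513/6 + 0.329685*0.0625 = 0.1657211 GPa^-1
Ex = 6.03 GPa

6.03 GPa


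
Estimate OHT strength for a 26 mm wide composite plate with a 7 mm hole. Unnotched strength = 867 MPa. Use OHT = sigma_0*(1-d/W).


OHT = sigma_0*(1-d/W) = 867*(1-7/26) = 633.6 MPa

633.6 MPa


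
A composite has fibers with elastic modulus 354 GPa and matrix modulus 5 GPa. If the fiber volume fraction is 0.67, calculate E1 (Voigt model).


E1 = Ef*Vf + Em*(1-Vf) = 354*0.67 + 5*0.33 = 238.83 GPa

238.83 GPa


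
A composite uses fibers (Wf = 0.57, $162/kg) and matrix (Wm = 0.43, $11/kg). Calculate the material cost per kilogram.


Cost = cost_f*Wf + cost_m*Wm = 162*0.57 + 11*0.43 = $97.07/kg

$97.07/kg


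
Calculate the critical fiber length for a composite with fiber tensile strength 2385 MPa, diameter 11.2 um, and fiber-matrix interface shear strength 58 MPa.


Lc = sigma_f * d / (2 * tau_i) = 2385 * 11.2 / (2 * 58) = 230.3 um

230.3 um


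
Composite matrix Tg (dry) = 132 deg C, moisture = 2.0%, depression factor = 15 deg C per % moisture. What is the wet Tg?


Tg_wet = Tg_dry - k*moisture = 132 - 15*2.0 = 102.0 deg C

102.0 deg C


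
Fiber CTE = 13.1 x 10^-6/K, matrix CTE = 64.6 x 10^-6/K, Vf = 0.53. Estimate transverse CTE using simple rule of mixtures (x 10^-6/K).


alpha_2 = alpha_f*Vf + alpha_m*(1-Vf) = 13.1*0.53 + 64.6*0.47 = 37.3 x 10^-6/K

37.3 x 10^-6/K


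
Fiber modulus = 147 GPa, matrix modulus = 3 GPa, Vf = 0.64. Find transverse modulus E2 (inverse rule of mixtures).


1/E2 = Vf/Ef + (1-Vf)/Em = 0.64/147 + 0.36/3
E2 = 8.04 GPa

8.04 GPa


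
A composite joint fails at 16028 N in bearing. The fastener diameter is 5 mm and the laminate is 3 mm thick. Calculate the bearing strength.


sigma_br = F/(d*h) = 16028/(5*3) = 1068.5 MPa

1068.5 MPa


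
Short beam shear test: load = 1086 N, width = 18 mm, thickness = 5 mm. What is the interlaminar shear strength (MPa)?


ILSS = 3F/(4bh) = 3*1086/(4*18*5) = 9.05 MPa

9.05 MPa


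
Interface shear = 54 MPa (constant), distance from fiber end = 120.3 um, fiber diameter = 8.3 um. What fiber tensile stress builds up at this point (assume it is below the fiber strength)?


Force balance: sigma_f * (pi*d^2/4) = tau * (pi*d) * x  ->  sigma_f = 4 * tau * x / d
sigma_f = 4 * 54 * 120.3 / 8.3 = 3130.7 MPa

3130.7 MPa


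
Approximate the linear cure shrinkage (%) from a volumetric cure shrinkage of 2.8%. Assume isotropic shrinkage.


Linear shrinkage ≈ vol_shrink/3 = 2.8/3 = 0.933%

0.933%


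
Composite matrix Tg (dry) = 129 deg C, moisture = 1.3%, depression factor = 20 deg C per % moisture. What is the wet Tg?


Tg_wet = Tg_dry - k*moisture = 129 - 20*1.3 = 103.0 deg C

103.0 deg C


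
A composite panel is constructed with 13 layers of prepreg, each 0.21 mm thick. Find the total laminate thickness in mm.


h = n * t_ply = 13 * 0.21 = 2.73 mm

2.73 mm


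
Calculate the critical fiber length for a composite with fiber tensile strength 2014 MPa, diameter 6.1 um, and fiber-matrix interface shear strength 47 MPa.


Lc = sigma_f * d / (2 * tau_i) = 2014 * 6.1 / (2 * 47) = 130.7 um

130.7 um


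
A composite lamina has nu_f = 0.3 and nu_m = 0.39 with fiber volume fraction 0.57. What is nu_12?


nu_12 = nu_f*Vf + nu_m*(1-Vf) = 0.3*0.57 + 0.39*0.43 = 0.3387

0.3387


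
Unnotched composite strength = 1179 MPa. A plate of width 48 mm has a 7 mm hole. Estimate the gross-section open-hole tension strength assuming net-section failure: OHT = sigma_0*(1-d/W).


OHT = sigma_0*(1-d/W) = 1179*(1-7/48) = 1007.1 MPa

1007.1 MPa


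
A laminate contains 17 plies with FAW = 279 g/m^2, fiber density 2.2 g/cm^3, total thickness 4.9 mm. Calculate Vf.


Vf = n * FAW / (rho_f * h * 1000) = 17 * 279 / (2.2 * 4.9 * 1000) = 0.44

0.44


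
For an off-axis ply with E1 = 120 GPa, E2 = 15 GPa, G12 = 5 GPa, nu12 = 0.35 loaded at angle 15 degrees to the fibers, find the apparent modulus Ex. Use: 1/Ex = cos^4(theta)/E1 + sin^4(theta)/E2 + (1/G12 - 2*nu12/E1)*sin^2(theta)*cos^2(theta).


cos^4(15) = 0.870513, sin^4(15) = 0.004487, sin^2(15)*cos^2(15) = 0.0625
1/G12 - 2*nu12/E1 = 1/5 - 2*0.35/120 = 0.194167 GPa^-1
1/Ex = 0.870513/120 + 0.004487/15 + 0.194167*0.0625 = 0.0196888 GPa^-1
Ex = 50.79 GPa

50.79 GPa


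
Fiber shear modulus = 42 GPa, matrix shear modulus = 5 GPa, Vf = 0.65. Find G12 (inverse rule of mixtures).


1/G12 = Vf/Gf + (1-Vf)/Gm = 0.65/42 + 0.35/5
G12 = 11.7 GPa

11.7 GPa


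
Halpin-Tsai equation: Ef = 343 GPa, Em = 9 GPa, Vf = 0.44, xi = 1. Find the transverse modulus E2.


eta = (Ef/Em - 1)/(Ef/Em + xi) = (38.1111 - 1)/(38.1111 + 1) = 0.9489
E2 = Em*(1+xi*eta*Vf)/(1-eta*Vf) = 21.9 GPa

21.9 GPa


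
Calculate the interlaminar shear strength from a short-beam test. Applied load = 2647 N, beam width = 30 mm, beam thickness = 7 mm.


ILSS = 3F/(4bh) = 3*2647/(4*30*7) = 9.45 MPa

9.45 MPa


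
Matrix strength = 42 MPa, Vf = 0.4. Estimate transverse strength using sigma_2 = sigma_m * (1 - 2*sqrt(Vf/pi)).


factor = 1 - 2*sqrt(0.4/pi) = 0.2864
sigma_2 = 42 * 0.2864 = 12.03 MPa

12.03 MPa


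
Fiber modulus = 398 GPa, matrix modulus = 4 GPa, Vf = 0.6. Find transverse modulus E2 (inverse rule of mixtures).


1/E2 = Vf/Ef + (1-Vf)/Em = 0.6/398 + 0.4/4
E2 = 9.85 GPa

9.85 GPa


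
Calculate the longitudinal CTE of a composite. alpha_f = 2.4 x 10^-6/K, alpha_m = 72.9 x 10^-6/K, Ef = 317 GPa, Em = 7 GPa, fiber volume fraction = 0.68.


E1 = Ef*Vf + Em*(1-Vf) = 217.8
alpha_1 = (alpha_f*Ef*Vf + alpha_m*Em*(1-Vf))/E1 = 3.13 x 10^-6/K

3.13 x 10^-6/K


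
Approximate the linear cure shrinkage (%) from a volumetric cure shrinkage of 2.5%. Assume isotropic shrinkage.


Linear shrinkage ≈ vol_shrink/3 = 2.5/3 = 0.833%

0.833%


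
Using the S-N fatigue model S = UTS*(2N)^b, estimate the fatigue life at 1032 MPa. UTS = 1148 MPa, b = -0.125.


N = 0.5 * (S/UTS)^(1/b) = 0.5 * (1032/1148)^(1/-0.125) = 1.1724 cycles

1.1724 cycles


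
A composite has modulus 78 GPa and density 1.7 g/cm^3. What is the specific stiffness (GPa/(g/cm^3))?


Specific stiffness = E/rho = 78/1.7 = 45.9 GPa/(g/cm^3)

45.9 GPa/(g/cm^3)


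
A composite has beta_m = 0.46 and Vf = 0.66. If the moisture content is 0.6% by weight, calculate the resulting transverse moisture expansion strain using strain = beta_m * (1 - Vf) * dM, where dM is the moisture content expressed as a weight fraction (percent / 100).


dM = 0.6/100 = 0.006
strain = beta_m * (1-Vf) * dM = 0.46 * 0.34 * 0.006 = 0.0009384

0.0009384


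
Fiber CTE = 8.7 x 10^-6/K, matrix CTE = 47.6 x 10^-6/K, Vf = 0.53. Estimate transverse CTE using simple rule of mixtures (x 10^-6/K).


alpha_2 = alpha_f*Vf + alpha_m*(1-Vf) = 8.7*0.53 + 47.6*0.47 = 27.0 x 10^-6/K

27.0 x 10^-6/K


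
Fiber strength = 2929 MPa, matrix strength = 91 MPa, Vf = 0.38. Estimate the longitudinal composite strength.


sigma_1 = sigma_f*Vf + sigma_m*(1-Vf) = 2929*0.38 + 91*0.62 = 1169.4 MPa

1169.4 MPa


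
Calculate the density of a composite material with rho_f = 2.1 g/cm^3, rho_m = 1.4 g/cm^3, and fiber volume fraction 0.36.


rho_c = rho_f*Vf + rho_m*(1-Vf) = 2.1*0.36 + 1.4*0.64 = 1.652 g/cm^3

1.652 g/cm^3


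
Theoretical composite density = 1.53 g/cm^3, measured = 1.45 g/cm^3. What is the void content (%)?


Void% = (rho_theo - rho_actual)/rho_theo * 100 = (1.53 - 1.45)/1.53 * 100 = 5.23%

5.23%


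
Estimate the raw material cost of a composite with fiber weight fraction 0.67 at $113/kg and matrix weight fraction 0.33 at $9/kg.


Cost = cost_f*Wf + cost_m*Wm = 113*0.67 + 9*0.33 = $78.68/kg

$78.68/kg


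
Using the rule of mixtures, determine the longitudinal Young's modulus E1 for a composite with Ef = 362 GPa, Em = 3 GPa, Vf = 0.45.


E1 = Ef*Vf + Em*(1-Vf) = 362*0.45 + 3*0.55 = 164.55 GPa

164.55 GPa


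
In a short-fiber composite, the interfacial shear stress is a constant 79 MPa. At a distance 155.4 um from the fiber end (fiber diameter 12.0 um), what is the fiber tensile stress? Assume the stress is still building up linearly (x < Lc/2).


Force balance: sigma_f * (pi*d^2/4) = tau * (pi*d) * x  ->  sigma_f = 4 * tau * x / d
sigma_f = 4 * 79 * 155.4 / 12.0 = 4092.2 MPa

4092.2 MPa


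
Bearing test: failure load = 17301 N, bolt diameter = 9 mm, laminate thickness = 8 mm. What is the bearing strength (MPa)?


sigma_br = F/(d*h) = 17301/(9*8) = 240.3 MPa

240.3 MPa


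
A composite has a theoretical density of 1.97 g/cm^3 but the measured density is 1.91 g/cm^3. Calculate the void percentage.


Void% = (rho_theo - rho_actual)/rho_theo * 100 = (1.97 - 1.91)/1.97 * 100 = 3.05%

3.05%


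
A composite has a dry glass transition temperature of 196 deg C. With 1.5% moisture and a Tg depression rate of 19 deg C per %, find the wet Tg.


Tg_wet = Tg_dry - k*moisture = 196 - 19*1.5 = 167.5 deg C

167.5 deg C


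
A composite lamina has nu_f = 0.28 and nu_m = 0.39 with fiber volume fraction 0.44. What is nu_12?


nu_12 = nu_f*Vf + nu_m*(1-Vf) = 0.28*0.44 + 0.39*0.56 = 0.3416

0.3416


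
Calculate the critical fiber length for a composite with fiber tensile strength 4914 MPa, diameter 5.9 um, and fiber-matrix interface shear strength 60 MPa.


Lc = sigma_f * d / (2 * tau_i) = 4914 * 5.9 / (2 * 60) = 241.6 um

241.6 um


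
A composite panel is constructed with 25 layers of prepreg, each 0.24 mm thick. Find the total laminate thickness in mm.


h = n * t_ply = 25 * 0.24 = 6.0 mm

6.0 mm


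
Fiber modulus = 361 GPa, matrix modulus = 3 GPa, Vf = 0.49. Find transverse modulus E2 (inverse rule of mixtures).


1/E2 = Vf/Ef + (1-Vf)/Em = 0.49/361 + 0.51/3
E2 = 5.84 GPa

5.84 GPa


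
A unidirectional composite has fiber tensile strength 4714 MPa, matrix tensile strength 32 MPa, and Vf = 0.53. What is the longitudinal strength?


sigma_1 = sigma_f*Vf + sigma_m*(1-Vf) = 4714*0.53 + 32*0.47 = 2513.5 MPa

2513.5 MPa


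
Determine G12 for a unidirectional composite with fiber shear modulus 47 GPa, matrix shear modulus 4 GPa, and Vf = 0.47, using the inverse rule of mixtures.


1/G12 = Vf/Gf + (1-Vf)/Gm = 0.47/47 + 0.53/4
G12 = 7.02 GPa

7.02 GPa


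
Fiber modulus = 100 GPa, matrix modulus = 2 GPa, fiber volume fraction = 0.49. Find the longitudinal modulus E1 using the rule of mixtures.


E1 = Ef*Vf + Em*(1-Vf) = 100*0.49 + 2*0.51 = 50.02 GPa

50.02 GPa


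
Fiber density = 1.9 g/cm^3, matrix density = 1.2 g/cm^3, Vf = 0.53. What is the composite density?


rho_c = rho_f*Vf + rho_m*(1-Vf) = 1.9*0.53 + 1.2*0.47 = 1.571 g/cm^3

1.571 g/cm^3


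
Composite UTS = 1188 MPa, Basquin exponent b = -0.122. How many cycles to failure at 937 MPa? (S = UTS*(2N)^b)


N = 0.5 * (S/UTS)^(1/b) = 0.5 * (937/1188)^(1/-0.122) = 3.4983 cycles

3.4983 cycles


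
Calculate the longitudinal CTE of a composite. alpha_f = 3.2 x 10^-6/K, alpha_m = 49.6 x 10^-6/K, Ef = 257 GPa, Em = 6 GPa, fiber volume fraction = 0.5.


E1 = Ef*Vf + Em*(1-Vf) = 131.5
alpha_1 = (alpha_f*Ef*Vf + alpha_m*Em*(1-Vf))/E1 = 4.26 x 10^-6/K

4.26 x 10^-6/K


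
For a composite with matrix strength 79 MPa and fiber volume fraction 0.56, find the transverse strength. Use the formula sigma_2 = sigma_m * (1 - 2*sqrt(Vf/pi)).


factor = 1 - 2*sqrt(0.56/pi) = 0.1556
sigma_2 = 79 * 0.1556 = 12.29 MPa

12.29 MPa


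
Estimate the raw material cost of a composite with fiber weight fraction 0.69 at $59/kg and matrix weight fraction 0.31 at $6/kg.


Cost = cost_f*Wf + cost_m*Wm = 59*0.69 + 6*0.31 = $42.57/kg

$42.57/kg


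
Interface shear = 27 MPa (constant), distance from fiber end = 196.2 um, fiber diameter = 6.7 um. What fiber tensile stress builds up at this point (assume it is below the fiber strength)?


Force balance: sigma_f * (pi*d^2/4) = tau * (pi*d) * x  ->  sigma_f = 4 * tau * x / d
sigma_f = 4 * 27 * 196.2 / 6.7 = 3162.6 MPa

3162.6 MPa


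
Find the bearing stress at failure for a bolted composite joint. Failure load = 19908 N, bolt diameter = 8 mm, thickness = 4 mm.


sigma_br = F/(d*h) = 19908/(8*4) = 622.1 MPa

622.1 MPa


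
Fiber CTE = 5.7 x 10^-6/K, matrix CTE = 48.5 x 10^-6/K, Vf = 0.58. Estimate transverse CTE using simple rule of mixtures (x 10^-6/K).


alpha_2 = alpha_f*Vf + alpha_m*(1-Vf) = 5.7*0.58 + 48.5*0.42 = 23.7 x 10^-6/K

23.7 x 10^-6/K


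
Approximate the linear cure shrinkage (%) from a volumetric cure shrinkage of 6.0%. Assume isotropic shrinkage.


Linear shrinkage ≈ vol_shrink/3 = 6.0/3 = 2.0%

2.0%


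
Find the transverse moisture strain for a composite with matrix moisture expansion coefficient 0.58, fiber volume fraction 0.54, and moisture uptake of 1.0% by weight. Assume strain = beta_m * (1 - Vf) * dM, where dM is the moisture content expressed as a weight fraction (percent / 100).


dM = 1.0/100 = 0.01
strain = beta_m * (1-Vf) * dM = 0.58 * 0.46 * 0.01 = 0.002668

0.002668


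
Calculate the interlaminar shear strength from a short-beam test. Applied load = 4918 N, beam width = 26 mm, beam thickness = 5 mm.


ILSS = 3F/(4bh) = 3*4918/(4*26*5) = 28.37 MPa

28.37 MPa


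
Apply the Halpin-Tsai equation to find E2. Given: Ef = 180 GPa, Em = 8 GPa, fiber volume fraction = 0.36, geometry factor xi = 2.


eta = (Ef/Em - 1)/(Ef/Em + xi) = (22.5 - 1)/(22.5 + 2) = 0.8776
E2 = Em*(1+xi*eta*Vf)/(1-eta*Vf) = 19.08 GPa

19.08 GPa


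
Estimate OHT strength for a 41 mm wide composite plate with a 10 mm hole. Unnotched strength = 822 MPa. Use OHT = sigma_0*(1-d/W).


OHT = sigma_0*(1-d/W) = 822*(1-10/41) = 621.5 MPa

621.5 MPa


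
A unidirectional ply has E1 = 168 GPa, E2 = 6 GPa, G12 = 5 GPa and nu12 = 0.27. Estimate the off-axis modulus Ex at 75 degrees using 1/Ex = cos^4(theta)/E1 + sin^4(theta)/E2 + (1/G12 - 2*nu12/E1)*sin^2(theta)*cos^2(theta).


cos^4(75) = 0.004487, sin^4(75) = 0.870513, sin^2(75)*cos^2(75) = 0.0625
1/G12 - 2*nu12/E1 = 1/5 - 2*0.27/168 = 0.196786 GPa^-1
1/Ex = 0.004487/168 + 0.870513/6 + 0.196786*0.0625 = 0.1574113 GPa^-1
Ex = 6.35 GPa

6.35 GPa


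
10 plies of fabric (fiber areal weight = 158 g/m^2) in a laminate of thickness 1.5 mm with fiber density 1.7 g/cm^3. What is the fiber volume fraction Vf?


Vf = n * FAW / (rho_f * h * 1000) = 10 * 158 / (1.7 * 1.5 * 1000) = 0.6196

0.6196


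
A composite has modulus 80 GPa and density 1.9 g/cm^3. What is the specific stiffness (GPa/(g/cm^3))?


Specific stiffness = E/rho = 80/1.9 = 42.1 GPa/(g/cm^3)

42.1 GPa/(g/cm^3)


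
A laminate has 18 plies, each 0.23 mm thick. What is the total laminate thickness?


h = n * t_ply = 18 * 0.23 = 4.14 mm

4.14 mm


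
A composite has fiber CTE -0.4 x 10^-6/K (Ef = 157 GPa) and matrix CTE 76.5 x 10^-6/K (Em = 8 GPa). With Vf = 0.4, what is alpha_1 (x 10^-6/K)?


E1 = Ef*Vf + Em*(1-Vf) = 67.6
alpha_1 = (alpha_f*Ef*Vf + alpha_m*Em*(1-Vf))/E1 = 5.06 x 10^-6/K

5.06 x 10^-6/K


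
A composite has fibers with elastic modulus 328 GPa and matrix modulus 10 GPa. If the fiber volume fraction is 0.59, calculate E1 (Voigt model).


E1 = Ef*Vf + Em*(1-Vf) = 328*0.59 + 10*0.41 = 197.62 GPa

197.62 GPa


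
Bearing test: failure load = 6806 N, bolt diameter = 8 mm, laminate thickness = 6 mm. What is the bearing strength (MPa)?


sigma_br = F/(d*h) = 6806/(8*6) = 141.8 MPa

141.8 MPa


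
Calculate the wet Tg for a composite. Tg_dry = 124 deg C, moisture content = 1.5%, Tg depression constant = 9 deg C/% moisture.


Tg_wet = Tg_dry - k*moisture = 124 - 9*1.5 = 110.5 deg C

110.5 deg C


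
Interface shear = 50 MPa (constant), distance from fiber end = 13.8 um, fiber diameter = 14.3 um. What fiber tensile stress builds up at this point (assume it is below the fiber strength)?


Force balance: sigma_f * (pi*d^2/4) = tau * (pi*d) * x  ->  sigma_f = 4 * tau * x / d
sigma_f = 4 * 50 * 13.8 / 14.3 = 193.0 MPa

193.0 MPa


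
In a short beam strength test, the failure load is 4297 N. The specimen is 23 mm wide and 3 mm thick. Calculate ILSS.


ILSS = 3F/(4bh) = 3*4297/(4*23*3) = 46.71 MPa

46.71 MPa


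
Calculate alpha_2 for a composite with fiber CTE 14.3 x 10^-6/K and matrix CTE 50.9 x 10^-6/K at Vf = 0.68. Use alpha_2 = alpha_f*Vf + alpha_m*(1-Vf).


alpha_2 = alpha_f*Vf + alpha_m*(1-Vf) = 14.3*0.68 + 50.9*0.32 = 26.0 x 10^-6/K

26.0 x 10^-6/K


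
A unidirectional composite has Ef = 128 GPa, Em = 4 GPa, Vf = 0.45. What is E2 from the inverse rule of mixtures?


1/E2 = Vf/Ef + (1-Vf)/Em = 0.45/128 + 0.55/4
E2 = 7.09 GPa

7.09 GPa


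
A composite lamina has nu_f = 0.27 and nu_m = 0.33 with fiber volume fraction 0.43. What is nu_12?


nu_12 = nu_f*Vf + nu_m*(1-Vf) = 0.27*0.43 + 0.33*0.57 = 0.3042

0.3042


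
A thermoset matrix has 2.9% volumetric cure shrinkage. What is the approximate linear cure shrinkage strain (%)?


Linear shrinkage ≈ vol_shrink/3 = 2.9/3 = 0.967%

0.967%


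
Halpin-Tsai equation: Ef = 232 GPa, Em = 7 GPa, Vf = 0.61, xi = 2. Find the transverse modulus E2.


eta = (Ef/Em - 1)/(Ef/Em + xi) = (33.1429 - 1)/(33.1429 + 2) = 0.9146
E2 = Em*(1+xi*eta*Vf)/(1-eta*Vf) = 33.5 GPa

33.5 GPa


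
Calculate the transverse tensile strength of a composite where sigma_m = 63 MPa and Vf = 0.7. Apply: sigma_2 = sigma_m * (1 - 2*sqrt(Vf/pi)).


factor = 1 - 2*sqrt(0.7/pi) = 0.0559
sigma_2 = 63 * 0.0559 = 3.52 MPa

3.52 MPa


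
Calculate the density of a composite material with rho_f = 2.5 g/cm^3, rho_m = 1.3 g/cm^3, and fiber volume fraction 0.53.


rho_c = rho_f*Vf + rho_m*(1-Vf) = 2.5*0.53 + 1.3*0.47 = 1.936 g/cm^3

1.936 g/cm^3


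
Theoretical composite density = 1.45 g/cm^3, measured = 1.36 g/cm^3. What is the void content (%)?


Void% = (rho_theo - rho_actual)/rho_theo * 100 = (1.45 - 1.36)/1.45 * 100 = 6.21%

6.21%


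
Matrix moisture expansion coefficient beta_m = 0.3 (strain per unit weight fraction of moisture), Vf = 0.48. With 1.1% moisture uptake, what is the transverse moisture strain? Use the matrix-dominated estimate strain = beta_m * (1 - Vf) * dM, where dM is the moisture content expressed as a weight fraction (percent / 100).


dM = 1.1/100 = 0.011
strain = beta_m * (1-Vf) * dM = 0.3 * 0.52 * 0.011 = 0.001716

0.001716


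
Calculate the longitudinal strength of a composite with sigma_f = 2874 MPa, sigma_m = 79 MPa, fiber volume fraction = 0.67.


sigma_1 = sigma_f*Vf + sigma_m*(1-Vf) = 2874*0.67 + 79*0.33 = 1951.7 MPa

1951.7 MPa


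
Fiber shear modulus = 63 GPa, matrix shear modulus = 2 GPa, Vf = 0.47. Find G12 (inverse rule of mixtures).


1/G12 = Vf/Gf + (1-Vf)/Gm = 0.47/63 + 0.53/2
G12 = 3.67 GPa

3.67 GPa


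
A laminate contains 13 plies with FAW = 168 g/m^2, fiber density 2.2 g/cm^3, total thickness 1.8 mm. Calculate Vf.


Vf = n * FAW / (rho_f * h * 1000) = 13 * 168 / (2.2 * 1.8 * 1000) = 0.5515

0.5515


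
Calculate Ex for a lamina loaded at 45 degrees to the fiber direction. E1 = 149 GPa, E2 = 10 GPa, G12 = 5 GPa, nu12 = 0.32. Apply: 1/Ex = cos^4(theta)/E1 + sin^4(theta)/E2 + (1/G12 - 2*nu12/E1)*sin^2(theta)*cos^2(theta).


cos^4(45) = 0.25, sin^4(45) = 0.25, sin^2(45)*cos^2(45) = 0.25
1/G12 - 2*nu12/E1 = 1/5 - 2*0.32/149 = 0.195705 GPa^-1
1/Ex = 0.25/149 + 0.25/10 + 0.195705*0.25 = 0.075604 GPa^-1
Ex = 13.23 GPa

13.23 GPa


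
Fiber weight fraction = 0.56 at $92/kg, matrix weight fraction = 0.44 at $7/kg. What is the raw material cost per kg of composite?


Cost = cost_f*Wf + cost_m*Wm = 92*0.56 + 7*0.44 = $54.6/kg

$54.6/kg


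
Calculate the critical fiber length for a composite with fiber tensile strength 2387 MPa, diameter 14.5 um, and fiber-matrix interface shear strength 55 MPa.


Lc = sigma_f * d / (2 * tau_i) = 2387 * 14.5 / (2 * 55) = 314.7 um

314.7 um


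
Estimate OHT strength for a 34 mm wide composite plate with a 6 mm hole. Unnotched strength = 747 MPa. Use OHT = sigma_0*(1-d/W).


OHT = sigma_0*(1-d/W) = 747*(1-6/34) = 615.2 MPa

615.2 MPa


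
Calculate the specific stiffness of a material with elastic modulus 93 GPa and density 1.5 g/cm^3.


Specific stiffness = E/rho = 93/1.5 = 62.0 GPa/(g/cm^3)

62.0 GPa/(g/cm^3)


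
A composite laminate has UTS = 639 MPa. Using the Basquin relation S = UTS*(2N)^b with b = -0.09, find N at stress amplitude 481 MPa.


N = 0.5 * (S/UTS)^(1/b) = 0.5 * (481/639)^(1/-0.09) = 11.7379 cycles

11.7379 cycles


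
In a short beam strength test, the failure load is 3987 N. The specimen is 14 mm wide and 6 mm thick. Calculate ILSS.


ILSS = 3F/(4bh) = 3*3987/(4*14*6) = 35.6 MPa

35.6 MPa


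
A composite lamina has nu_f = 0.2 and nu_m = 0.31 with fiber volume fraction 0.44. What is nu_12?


nu_12 = nu_f*Vf + nu_m*(1-Vf) = 0.2*0.44 + 0.31*0.56 = 0.2616

0.2616


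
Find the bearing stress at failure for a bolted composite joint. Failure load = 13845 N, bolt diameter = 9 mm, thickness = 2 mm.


sigma_br = F/(d*h) = 13845/(9*2) = 769.2 MPa

769.2 MPa


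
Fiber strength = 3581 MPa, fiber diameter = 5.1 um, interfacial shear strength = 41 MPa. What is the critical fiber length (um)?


Lc = sigma_f * d / (2 * tau_i) = 3581 * 5.1 / (2 * 41) = 222.7 um

222.7 um


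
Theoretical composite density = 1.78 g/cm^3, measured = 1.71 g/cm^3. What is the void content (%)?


Void% = (rho_theo - rho_actual)/rho_theo * 100 = (1.78 - 1.71)/1.78 * 100 = 3.93%

3.93%


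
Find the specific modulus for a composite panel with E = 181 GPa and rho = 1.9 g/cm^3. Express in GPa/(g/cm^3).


Specific stiffness = E/rho = 181/1.9 = 95.3 GPa/(g/cm^3)

95.3 GPa/(g/cm^3)


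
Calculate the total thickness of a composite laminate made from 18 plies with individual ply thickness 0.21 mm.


h = n * t_ply = 18 * 0.21 = 3.78 mm

3.78 mm


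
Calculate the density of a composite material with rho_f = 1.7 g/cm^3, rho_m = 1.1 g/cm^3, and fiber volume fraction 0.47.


rho_c = rho_f*Vf + rho_m*(1-Vf) = 1.7*0.47 + 1.1*0.53 = 1.382 g/cm^3

1.382 g/cm^3


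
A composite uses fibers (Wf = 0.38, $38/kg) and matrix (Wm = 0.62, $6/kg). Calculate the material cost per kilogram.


Cost = cost_f*Wf + cost_m*Wm = 38*0.38 + 6*0.62 = $18.16/kg

$18.16/kg


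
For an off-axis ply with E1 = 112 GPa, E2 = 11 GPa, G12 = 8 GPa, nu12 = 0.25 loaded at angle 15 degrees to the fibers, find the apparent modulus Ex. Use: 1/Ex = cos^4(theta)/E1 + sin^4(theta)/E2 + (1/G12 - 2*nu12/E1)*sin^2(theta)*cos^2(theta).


cos^4(15) = 0.870513, sin^4(15) = 0.004487, sin^2(15)*cos^2(15) = 0.0625
1/G12 - 2*nu12/E1 = 1/8 - 2*0.25/112 = 0.120536 GPa^-1
1/Ex = 0.870513/112 + 0.004487/11 + 0.120536*0.0625 = 0.0157139 GPa^-1
Ex = 63.64 GPa

63.64 GPa


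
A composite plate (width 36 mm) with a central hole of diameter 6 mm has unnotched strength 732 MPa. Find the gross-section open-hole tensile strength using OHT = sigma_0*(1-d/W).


OHT = sigma_0*(1-d/W) = 732*(1-6/36) = 610.0 MPa

610.0 MPa


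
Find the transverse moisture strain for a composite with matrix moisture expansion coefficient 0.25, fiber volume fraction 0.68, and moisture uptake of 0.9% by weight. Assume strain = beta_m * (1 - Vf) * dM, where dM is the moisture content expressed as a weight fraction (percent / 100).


dM = 0.9/100 = 0.009
strain = beta_m * (1-Vf) * dM = 0.25 * 0.32 * 0.009 = 0.00072

0.00072


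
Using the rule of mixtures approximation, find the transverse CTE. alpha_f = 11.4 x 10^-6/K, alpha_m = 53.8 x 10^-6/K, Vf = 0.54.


alpha_2 = alpha_f*Vf + alpha_m*(1-Vf) = 11.4*0.54 + 53.8*0.46 = 30.9 x 10^-6/K

30.9 x 10^-6/K


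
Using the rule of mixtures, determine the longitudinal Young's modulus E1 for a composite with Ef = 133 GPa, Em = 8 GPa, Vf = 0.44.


E1 = Ef*Vf + Em*(1-Vf) = 133*0.44 + 8*0.56 = 63.0 GPa

63.0 GPa


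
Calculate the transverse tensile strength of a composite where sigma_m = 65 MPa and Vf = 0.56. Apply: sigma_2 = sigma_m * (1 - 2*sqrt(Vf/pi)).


factor = 1 - 2*sqrt(0.56/pi) = 0.1556
sigma_2 = 65 * 0.1556 = 10.11 MPa

10.11 MPa


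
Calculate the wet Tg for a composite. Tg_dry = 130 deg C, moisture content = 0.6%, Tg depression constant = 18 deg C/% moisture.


Tg_wet = Tg_dry - k*moisture = 130 - 18*0.6 = 119.2 deg C

119.2 deg C


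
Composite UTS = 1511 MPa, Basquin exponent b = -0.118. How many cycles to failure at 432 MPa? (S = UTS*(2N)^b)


N = 0.5 * (S/UTS)^(1/b) = 0.5 * (432/1511)^(1/-0.118) = 20289.9590 cycles

20289.9590 cycles


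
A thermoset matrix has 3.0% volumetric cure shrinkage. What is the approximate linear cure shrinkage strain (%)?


Linear shrinkage ≈ vol_shrink/3 = 3.0/3 = 1.0%

1.0%


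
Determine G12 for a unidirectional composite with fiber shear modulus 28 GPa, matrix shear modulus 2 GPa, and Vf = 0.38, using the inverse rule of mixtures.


1/G12 = Vf/Gf + (1-Vf)/Gm = 0.38/28 + 0.62/2
G12 = 3.09 GPa

3.09 GPa


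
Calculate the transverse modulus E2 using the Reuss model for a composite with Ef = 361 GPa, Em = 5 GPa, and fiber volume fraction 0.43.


1/E2 = Vf/Ef + (1-Vf)/Em = 0.43/361 + 0.57/5
E2 = 8.68 GPa

8.68 GPa


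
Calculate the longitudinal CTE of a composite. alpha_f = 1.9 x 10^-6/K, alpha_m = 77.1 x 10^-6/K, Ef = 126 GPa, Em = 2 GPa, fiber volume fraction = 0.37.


E1 = Ef*Vf + Em*(1-Vf) = 47.88
alpha_1 = (alpha_f*Ef*Vf + alpha_m*Em*(1-Vf))/E1 = 3.88 x 10^-6/K

3.88 x 10^-6/K


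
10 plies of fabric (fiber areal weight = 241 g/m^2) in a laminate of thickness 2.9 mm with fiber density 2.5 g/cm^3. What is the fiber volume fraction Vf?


Vf = n * FAW / (rho_f * h * 1000) = 10 * 241 / (2.5 * 2.9 * 1000) = 0.3324

0.3324


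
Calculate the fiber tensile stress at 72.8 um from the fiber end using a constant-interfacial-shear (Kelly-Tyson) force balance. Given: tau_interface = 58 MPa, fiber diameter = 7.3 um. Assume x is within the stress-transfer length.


Force balance: sigma_f * (pi*d^2/4) = tau * (pi*d) * x  ->  sigma_f = 4 * tau * x / d
sigma_f = 4 * 58 * 72.8 / 7.3 = 2313.6 MPa

2313.6 MPa


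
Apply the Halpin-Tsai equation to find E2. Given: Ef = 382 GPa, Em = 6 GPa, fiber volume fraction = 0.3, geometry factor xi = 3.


eta = (Ef/Em - 1)/(Ef/Em + xi) = (63.6667 - 1)/(63.6667 + 3) = 0.94
E2 = Em*(1+xi*eta*Vf)/(1-eta*Vf) = 15.43 GPa

15.43 GPa


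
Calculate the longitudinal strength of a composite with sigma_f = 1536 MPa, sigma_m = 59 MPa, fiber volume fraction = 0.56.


sigma_1 = sigma_f*Vf + sigma_m*(1-Vf) = 1536*0.56 + 59*0.44 = 886.1 MPa

886.1 MPa


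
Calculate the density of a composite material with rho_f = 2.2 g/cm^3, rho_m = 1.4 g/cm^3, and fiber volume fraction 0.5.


rho_c = rho_f*Vf + rho_m*(1-Vf) = 2.2*0.5 + 1.4*0.5 = 1.8 g/cm^3

1.8 g/cm^3


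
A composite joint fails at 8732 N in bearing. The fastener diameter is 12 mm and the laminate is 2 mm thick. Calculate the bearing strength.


sigma_br = F/(d*h) = 8732/(12*2) = 363.8 MPa

363.8 MPa


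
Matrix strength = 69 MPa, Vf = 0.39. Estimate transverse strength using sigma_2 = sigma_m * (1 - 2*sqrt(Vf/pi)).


factor = 1 - 2*sqrt(0.39/pi) = 0.2953
sigma_2 = 69 * 0.2953 = 20.38 MPa

20.38 MPa


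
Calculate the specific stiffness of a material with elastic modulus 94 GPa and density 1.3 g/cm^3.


Specific stiffness = E/rho = 94/1.3 = 72.3 GPa/(g/cm^3)

72.3 GPa/(g/cm^3)


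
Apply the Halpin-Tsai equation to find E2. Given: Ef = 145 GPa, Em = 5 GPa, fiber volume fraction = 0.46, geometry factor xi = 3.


eta = (Ef/Em - 1)/(Ef/Em + xi) = (29.0 - 1)/(29.0 + 3) = 0.875
E2 = Em*(1+xi*eta*Vf)/(1-eta*Vf) = 18.47 GPa

18.47 GPa


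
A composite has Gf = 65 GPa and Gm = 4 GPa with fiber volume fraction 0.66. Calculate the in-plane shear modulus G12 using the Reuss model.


1/G12 = Vf/Gf + (1-Vf)/Gm = 0.66/65 + 0.34/4
G12 = 10.51 GPa

10.51 GPa


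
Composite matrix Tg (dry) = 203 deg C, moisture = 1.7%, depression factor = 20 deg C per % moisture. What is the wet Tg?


Tg_wet = Tg_dry - k*moisture = 203 - 20*1.7 = 169.0 deg C

169.0 deg C


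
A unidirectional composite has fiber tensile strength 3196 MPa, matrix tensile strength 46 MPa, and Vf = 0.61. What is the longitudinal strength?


sigma_1 = sigma_f*Vf + sigma_m*(1-Vf) = 3196*0.61 + 46*0.39 = 1967.5 MPa

1967.5 MPa


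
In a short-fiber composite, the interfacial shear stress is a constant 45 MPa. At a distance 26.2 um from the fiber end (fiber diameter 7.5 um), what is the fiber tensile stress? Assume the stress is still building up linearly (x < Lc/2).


Force balance: sigma_f * (pi*d^2/4) = tau * (pi*d) * x  ->  sigma_f = 4 * tau * x / d
sigma_f = 4 * 45 * 26.2 / 7.5 = 628.8 MPa

628.8 MPa


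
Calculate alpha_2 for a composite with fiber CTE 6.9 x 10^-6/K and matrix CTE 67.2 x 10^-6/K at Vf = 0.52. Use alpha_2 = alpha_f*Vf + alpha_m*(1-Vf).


alpha_2 = alpha_f*Vf + alpha_m*(1-Vf) = 6.9*0.52 + 67.2*0.48 = 35.8 x 10^-6/K

35.8 x 10^-6/K


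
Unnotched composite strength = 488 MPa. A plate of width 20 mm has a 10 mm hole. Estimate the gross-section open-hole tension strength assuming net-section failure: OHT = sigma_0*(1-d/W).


OHT = sigma_0*(1-d/W) = 488*(1-10/20) = 244.0 MPa

244.0 MPa


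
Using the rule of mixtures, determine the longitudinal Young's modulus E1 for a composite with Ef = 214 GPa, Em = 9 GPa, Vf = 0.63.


E1 = Ef*Vf + Em*(1-Vf) = 214*0.63 + 9*0.37 = 138.15 GPa

138.15 GPa


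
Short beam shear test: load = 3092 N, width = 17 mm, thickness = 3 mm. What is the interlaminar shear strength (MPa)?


ILSS = 3F/(4bh) = 3*3092/(4*17*3) = 45.47 MPa

45.47 MPa


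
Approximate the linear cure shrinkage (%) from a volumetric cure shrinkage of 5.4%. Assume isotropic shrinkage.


Linear shrinkage ≈ vol_shrink/3 = 5.4/3 = 1.8%

1.8%
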